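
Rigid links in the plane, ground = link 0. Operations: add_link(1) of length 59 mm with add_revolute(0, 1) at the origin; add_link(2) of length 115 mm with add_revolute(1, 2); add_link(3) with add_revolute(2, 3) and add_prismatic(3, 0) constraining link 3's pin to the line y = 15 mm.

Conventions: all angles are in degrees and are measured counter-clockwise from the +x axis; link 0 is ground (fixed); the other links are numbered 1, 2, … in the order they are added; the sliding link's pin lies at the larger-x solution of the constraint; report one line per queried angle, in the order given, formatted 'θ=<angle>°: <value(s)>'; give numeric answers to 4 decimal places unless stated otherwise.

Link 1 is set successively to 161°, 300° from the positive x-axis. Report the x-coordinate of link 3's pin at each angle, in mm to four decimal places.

geometry: r = 59 mm, L = 115 mm, e = 15 mm
θ=161°: crank pin P = (r cos θ, r sin θ) = (-55.785596, 19.208521)
θ=161°: h = r sin θ − e = 19.208521 − 15 = 4.208521
θ=161°: x = r cos θ + √(L² − h²) = -55.785596 + 114.922967 = 59.137371
θ=300°: crank pin P = (r cos θ, r sin θ) = (29.500000, -51.095499)
θ=300°: h = r sin θ − e = -51.095499 − 15 = -66.095499
θ=300°: x = r cos θ + √(L² − h²) = 29.500000 + 94.108369 = 123.608369

θ=161°: 59.1374
θ=300°: 123.6084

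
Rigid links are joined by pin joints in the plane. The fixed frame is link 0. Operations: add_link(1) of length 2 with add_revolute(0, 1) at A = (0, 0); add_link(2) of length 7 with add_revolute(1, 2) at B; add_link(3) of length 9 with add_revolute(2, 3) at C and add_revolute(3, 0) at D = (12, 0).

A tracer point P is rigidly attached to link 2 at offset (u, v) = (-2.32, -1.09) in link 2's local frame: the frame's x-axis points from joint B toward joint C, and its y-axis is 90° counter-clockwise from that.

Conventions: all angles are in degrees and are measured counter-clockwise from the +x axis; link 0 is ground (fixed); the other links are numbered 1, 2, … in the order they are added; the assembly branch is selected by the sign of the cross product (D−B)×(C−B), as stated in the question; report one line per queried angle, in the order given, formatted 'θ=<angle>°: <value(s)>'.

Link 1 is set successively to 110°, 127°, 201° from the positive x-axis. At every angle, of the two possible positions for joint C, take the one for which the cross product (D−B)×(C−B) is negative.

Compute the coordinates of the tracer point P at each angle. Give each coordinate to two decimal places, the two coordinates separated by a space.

A=(0,0), D=(12.00,0)
θ=110°: B = A + 2.00·(cos110°, sin110°) = (-0.6840, 1.8794)
θ=110°: |BD| = 12.8225
θ=110°: circle(B,7.00) ∩ circle(D,9.00): a=5.1635, h=4.7264
θ=110°:   candidates: C₊=(5.1164,5.7979) cross=60.604; C₋=(3.7309,-3.5528) cross=-60.604
θ=110°:   branch - wants cross < 0 → take C=(3.7309,-3.5528) (cross=-60.604)
θ=110°: ex = (C−B)/|BC| = (0.6307,-0.7760); ey = (0.7760,0.6307)
θ=110°: P = B + -2.32·ex + -1.09·ey = (-2.9931,2.9923)
θ=127°: B = A + 2.00·(cos127°, sin127°) = (-1.2036, 1.5973)
θ=127°: |BD| = 13.2999
θ=127°: circle(B,7.00) ∩ circle(D,9.00): a=5.4469, h=4.3967
θ=127°:   candidates: C₊=(4.7319,5.3080) cross=58.476; C₋=(3.6758,-3.4218) cross=-58.476
θ=127°:   branch - wants cross < 0 → take C=(3.6758,-3.4218) (cross=-58.476)
θ=127°: ex = (C−B)/|BC| = (0.6971,-0.7170); ey = (0.7170,0.6971)
θ=127°: P = B + -2.32·ex + -1.09·ey = (-3.6024,2.5009)
θ=201°: B = A + 2.00·(cos201°, sin201°) = (-1.8672, -0.7167)
θ=201°: |BD| = 13.8857
θ=201°: circle(B,7.00) ∩ circle(D,9.00): a=5.7906, h=3.9331
θ=201°:   candidates: C₊=(3.7127,3.5100) cross=54.614; C₋=(4.1187,-4.3457) cross=-54.614
θ=201°:   branch - wants cross < 0 → take C=(4.1187,-4.3457) (cross=-54.614)
θ=201°: ex = (C−B)/|BC| = (0.8551,-0.5184); ey = (0.5184,0.8551)
θ=201°: P = B + -2.32·ex + -1.09·ey = (-4.4161,-0.4461)

θ=110°: -2.99 2.99
θ=127°: -3.60 2.50
θ=201°: -4.42 -0.45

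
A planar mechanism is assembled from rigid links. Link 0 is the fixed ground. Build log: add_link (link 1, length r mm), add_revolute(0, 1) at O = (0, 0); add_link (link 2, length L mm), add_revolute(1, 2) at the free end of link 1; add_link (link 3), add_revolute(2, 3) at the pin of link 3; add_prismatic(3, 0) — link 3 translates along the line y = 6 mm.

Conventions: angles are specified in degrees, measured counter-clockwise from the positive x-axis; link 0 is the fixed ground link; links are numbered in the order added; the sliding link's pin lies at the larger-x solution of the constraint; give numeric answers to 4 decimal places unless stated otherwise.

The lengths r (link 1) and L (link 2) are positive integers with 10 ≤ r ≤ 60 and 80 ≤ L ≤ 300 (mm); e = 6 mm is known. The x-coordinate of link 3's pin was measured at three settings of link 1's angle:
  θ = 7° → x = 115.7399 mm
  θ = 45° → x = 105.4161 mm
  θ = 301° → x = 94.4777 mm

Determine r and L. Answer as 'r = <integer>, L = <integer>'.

constraint per measurement: (x − r cos θ)² + (r sin θ − e)² = L²
subtracting the θ₁ and θ₂ equations cancels the r² and L² terms:
r = (x₁² − x₂²) / (2[(x₁cos θ₁ + e sin θ₁) − (x₂cos θ₂ + e sin θ₂)]) = 31.0000 → r = 31
L² = (x₁ − r cos θ₁)² + (r sin θ₁ − e)² = 7225.0031 → L = 85.0000 → L = 85
check at θ₃=301°: x = 94.4777 (printed 94.4777) ✓

r = 31, L = 85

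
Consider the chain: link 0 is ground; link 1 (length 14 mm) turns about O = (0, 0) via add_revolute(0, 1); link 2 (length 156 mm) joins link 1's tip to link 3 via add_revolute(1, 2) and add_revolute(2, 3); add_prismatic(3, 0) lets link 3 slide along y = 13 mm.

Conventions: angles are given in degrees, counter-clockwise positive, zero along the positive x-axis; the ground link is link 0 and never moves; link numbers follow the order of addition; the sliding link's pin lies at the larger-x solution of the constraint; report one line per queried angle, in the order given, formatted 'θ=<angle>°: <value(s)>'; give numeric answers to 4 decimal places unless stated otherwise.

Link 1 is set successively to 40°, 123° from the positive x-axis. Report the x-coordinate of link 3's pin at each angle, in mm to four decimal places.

geometry: r = 14 mm, L = 156 mm, e = 13 mm
θ=40°: crank pin P = (r cos θ, r sin θ) = (10.724622, 8.999027)
θ=40°: h = r sin θ − e = 8.999027 − 13 = -4.000973
θ=40°: x = r cos θ + √(L² − h²) = 10.724622 + 155.948685 = 166.673307
θ=123°: crank pin P = (r cos θ, r sin θ) = (-7.624946, 11.741388)
θ=123°: h = r sin θ − e = 11.741388 − 13 = -1.258612
θ=123°: x = r cos θ + √(L² − h²) = -7.624946 + 155.994923 = 148.369976

θ=40°: 166.6733
θ=123°: 148.3700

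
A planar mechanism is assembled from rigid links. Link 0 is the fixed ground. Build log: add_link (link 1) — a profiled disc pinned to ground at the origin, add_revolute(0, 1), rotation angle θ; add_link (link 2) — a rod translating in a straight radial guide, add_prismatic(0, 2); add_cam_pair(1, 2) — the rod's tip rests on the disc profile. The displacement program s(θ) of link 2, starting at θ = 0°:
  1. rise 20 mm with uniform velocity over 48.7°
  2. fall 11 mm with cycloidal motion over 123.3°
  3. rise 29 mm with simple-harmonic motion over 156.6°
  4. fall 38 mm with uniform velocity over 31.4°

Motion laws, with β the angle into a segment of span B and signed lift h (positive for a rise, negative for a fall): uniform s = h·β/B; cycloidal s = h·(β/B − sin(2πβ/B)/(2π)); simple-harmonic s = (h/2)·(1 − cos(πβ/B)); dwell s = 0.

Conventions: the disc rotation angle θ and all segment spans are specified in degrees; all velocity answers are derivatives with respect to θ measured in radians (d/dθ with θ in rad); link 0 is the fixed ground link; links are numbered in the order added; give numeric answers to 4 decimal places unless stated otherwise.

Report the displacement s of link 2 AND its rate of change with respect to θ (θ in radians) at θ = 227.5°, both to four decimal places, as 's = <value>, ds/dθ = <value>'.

seg 1 [0°–48.7°] uniform, h=20: full span → s += 20 → s = 20.0000
seg 2 [48.7°–172°] cycloidal, h=-11: full span → s += -11 → s = 9.0000
seg 3 [172°–328.6°] simple-harmonic, h=29: θ=227.5° here. β=55.5, B=156.6. 29/2·(1 − cos(π·0.3544)) = 8.0966 → s = 17.0966
velocity in seg [172°–328.6°] (simple-harmonic), θ in radians: β = 55.5° = 0.9687 rad, B = 156.6° = 2.7332 rad; ds/dθ = (πh/(2B)) sin(πβ/B) = (π·29/(2·2.7332)) sin(π·0.3544) = 14.953420 mm/rad

s = 17.0966, ds/dθ = 14.9534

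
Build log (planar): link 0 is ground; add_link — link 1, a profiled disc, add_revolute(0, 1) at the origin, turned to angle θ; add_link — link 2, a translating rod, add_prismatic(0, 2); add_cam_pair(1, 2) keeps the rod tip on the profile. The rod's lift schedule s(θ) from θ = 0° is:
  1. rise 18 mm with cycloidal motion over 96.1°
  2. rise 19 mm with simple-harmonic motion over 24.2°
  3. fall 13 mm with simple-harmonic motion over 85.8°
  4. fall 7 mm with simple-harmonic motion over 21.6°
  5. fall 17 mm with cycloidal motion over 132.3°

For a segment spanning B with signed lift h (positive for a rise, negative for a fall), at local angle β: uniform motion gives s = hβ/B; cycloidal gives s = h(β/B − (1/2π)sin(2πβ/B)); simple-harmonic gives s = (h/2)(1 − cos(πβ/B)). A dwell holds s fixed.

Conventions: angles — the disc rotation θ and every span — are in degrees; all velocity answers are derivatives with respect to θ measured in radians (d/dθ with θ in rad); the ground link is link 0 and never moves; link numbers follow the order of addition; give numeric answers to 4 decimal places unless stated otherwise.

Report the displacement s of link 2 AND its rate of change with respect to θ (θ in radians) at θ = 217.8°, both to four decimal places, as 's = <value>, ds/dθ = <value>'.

seg 1 [0°–96.1°] cycloidal, h=18: full span → s += 18 → s = 18.0000
seg 2 [96.1°–120.3°] simple-harmonic, h=19: full span → s += 19 → s = 37.0000
seg 3 [120.3°–206.1°] simple-harmonic, h=-13: full span → s += -13 → s = 24.0000
seg 4 [206.1°–227.7°] simple-harmonic, h=-7: θ=217.8° here. β=11.7, B=21.6. -7/2·(1 − cos(π·0.5417)) = -3.9568 → s = 20.0432
velocity in seg [206.1°–227.7°] (simple-harmonic), θ in radians: β = 11.7° = 0.2042 rad, B = 21.6° = 0.3770 rad; ds/dθ = (πh/(2B)) sin(πβ/B) = (π·(-7)/(2·0.3770)) sin(π·0.5417) = -28.917142 mm/rad

s = 20.0432, ds/dθ = -28.9171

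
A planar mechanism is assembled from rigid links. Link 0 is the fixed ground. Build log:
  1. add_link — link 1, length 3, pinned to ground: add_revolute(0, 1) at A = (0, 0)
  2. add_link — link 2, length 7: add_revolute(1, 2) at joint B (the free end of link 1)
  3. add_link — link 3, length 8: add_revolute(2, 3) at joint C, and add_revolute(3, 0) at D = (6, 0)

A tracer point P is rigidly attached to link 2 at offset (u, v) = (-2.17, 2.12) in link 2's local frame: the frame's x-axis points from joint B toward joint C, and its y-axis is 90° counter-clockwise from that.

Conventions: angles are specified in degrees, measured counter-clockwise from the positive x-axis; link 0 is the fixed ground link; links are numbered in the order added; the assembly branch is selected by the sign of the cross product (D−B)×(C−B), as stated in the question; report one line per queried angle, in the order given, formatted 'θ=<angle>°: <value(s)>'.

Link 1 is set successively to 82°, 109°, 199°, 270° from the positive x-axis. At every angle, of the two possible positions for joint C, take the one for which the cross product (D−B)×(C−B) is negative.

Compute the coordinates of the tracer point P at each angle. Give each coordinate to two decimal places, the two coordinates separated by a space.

A=(0,0), D=(6.00,0)
θ=82°: B = A + 3.00·(cos82°, sin82°) = (0.4175, 2.9708)
θ=82°: |BD| = 6.3237
θ=82°: circle(B,7.00) ∩ circle(D,8.00): a=1.9759, h=6.7154
θ=82°:   candidates: C₊=(5.3166,7.9708) cross=42.466; C₋=(-0.9930,-3.8856) cross=-42.466
θ=82°:   branch - wants cross < 0 → take C=(-0.9930,-3.8856) (cross=-42.466)
θ=82°: ex = (C−B)/|BC| = (-0.2015,-0.9795); ey = (0.9795,-0.2015)
θ=82°: P = B + -2.17·ex + 2.12·ey = (2.9313,4.6691)
θ=109°: B = A + 3.00·(cos109°, sin109°) = (-0.9767, 2.8366)
θ=109°: |BD| = 7.5313
θ=109°: circle(B,7.00) ∩ circle(D,8.00): a=2.7698, h=6.4287
θ=109°:   candidates: C₊=(4.0104,7.7486) cross=48.416; C₋=(-0.8321,-4.1620) cross=-48.416
θ=109°:   branch - wants cross < 0 → take C=(-0.8321,-4.1620) (cross=-48.416)
θ=109°: ex = (C−B)/|BC| = (0.0207,-0.9998); ey = (0.9998,0.0207)
θ=109°: P = B + -2.17·ex + 2.12·ey = (1.0980,5.0499)
θ=199°: B = A + 3.00·(cos199°, sin199°) = (-2.8366, -0.9767)
θ=199°: |BD| = 8.8904
θ=199°: circle(B,7.00) ∩ circle(D,8.00): a=3.6016, h=6.0024
θ=199°:   candidates: C₊=(0.0838,5.3850) cross=53.363; C₋=(1.4026,-6.5471) cross=-53.363
θ=199°:   branch - wants cross < 0 → take C=(1.4026,-6.5471) (cross=-53.363)
θ=199°: ex = (C−B)/|BC| = (0.6056,-0.7958); ey = (0.7958,0.6056)
θ=199°: P = B + -2.17·ex + 2.12·ey = (-2.4637,2.0340)
θ=270°: B = A + 3.00·(cos270°, sin270°) = (-0.0000, -3.0000)
θ=270°: |BD| = 6.7082
θ=270°: circle(B,7.00) ∩ circle(D,8.00): a=2.2361, h=6.6332
θ=270°:   candidates: C₊=(-0.9665,3.9330) cross=44.497; C₋=(4.9665,-7.9330) cross=-44.497
θ=270°:   branch - wants cross < 0 → take C=(4.9665,-7.9330) (cross=-44.497)
θ=270°: ex = (C−B)/|BC| = (0.7095,-0.7047); ey = (0.7047,0.7095)
θ=270°: P = B + -2.17·ex + 2.12·ey = (-0.0456,0.0334)

θ=82°: 2.93 4.67
θ=109°: 1.10 5.05
θ=199°: -2.46 2.03
θ=270°: -0.05 0.03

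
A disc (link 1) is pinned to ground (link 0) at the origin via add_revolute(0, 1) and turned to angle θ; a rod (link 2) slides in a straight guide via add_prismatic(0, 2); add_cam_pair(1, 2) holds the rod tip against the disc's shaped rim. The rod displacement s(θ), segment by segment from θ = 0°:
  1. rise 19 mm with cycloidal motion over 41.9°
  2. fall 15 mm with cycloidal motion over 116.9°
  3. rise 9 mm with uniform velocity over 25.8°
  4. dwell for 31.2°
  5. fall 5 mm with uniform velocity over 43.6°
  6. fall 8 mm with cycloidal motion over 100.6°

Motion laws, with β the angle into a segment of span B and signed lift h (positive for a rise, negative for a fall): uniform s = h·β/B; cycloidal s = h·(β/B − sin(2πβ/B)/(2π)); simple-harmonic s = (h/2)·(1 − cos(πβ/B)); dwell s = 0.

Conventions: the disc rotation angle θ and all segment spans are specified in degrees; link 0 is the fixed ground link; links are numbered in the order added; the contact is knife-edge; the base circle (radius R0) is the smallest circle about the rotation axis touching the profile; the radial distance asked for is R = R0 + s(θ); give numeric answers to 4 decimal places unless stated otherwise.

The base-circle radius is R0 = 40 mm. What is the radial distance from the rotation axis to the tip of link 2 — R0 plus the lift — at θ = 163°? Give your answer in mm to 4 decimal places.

segment 1 (0° to 41.9°, cycloidal, h = 19) is passed completely: s = 0.0000 + (19) = 19.0000
segment 2 (41.9° to 158.8°, cycloidal, h = -15) is passed completely: s = 19.0000 + (-15) = 4.0000
θ = 163° falls in segment 3 (158.8° to 184.6°, uniform, h = 9): β = 163 − 158.8 = 4.2°, B = 25.8°; Δs = 9·4.2/25.8 = 1.4651; s = 4.0000 + 1.4651 = 5.4651
R = R0 + s = 40 + 5.4651 = 45.4651

45.4651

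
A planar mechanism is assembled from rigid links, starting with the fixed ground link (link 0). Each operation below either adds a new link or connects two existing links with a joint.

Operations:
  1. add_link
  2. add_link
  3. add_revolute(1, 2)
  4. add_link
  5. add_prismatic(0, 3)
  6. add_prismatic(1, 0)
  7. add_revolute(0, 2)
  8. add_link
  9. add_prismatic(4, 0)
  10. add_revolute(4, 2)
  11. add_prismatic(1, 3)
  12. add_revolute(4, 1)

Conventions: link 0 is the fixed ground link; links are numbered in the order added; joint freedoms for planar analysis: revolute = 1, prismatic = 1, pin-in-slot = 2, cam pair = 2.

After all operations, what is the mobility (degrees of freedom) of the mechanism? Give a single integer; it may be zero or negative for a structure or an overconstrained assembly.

(L,J1,J2)=(1,0,0); link0 fixed
link1: (2,0,0)
link2: (3,0,0)
R 1-2 [J1]: (3,1,0)
link3: (4,1,0)
P 0-3 [J1]: (4,2,0)
P 1-0 [J1]: (4,3,0)
R 0-2 [J1]: (4,4,0)
link4: (5,4,0)
P 4-0 [J1]: (5,5,0)
R 4-2 [J1]: (5,6,0)
P 1-3 [J1]: (5,7,0)
R 4-1 [J1]: (5,8,0)
Grübler: 3·4 − 2·8 − 0 = -4

M = -4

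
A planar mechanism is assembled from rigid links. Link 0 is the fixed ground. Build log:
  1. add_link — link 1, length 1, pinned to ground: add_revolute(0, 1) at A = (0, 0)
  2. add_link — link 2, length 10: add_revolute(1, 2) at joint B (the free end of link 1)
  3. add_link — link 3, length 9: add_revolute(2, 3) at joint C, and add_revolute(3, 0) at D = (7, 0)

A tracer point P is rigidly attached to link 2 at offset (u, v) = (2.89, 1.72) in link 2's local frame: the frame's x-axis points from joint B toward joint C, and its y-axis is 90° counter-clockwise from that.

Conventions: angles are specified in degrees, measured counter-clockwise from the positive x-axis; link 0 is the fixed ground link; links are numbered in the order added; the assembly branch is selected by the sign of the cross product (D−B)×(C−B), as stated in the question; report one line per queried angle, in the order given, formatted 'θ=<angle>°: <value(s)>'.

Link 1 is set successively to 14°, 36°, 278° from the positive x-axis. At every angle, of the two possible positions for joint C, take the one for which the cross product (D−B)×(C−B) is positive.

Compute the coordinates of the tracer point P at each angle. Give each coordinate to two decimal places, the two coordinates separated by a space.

A=(0,0), D=(7.00,0)
θ=14°: B = A + 1.00·(cos14°, sin14°) = (0.9703, 0.2419)
θ=14°: |BD| = 6.0346
θ=14°: circle(B,10.00) ∩ circle(D,9.00): a=4.5915, h=8.8836
θ=14°:   candidates: C₊=(5.9143,8.9343) cross=53.608; C₋=(5.2020,-8.8186) cross=-53.608
θ=14°:   branch + wants cross > 0 → take C=(5.9143,8.9343) (cross=53.608)
θ=14°: ex = (C−B)/|BC| = (0.4944,0.8692); ey = (-0.8692,0.4944)
θ=14°: P = B + 2.89·ex + 1.72·ey = (0.9040,3.6044)
θ=36°: B = A + 1.00·(cos36°, sin36°) = (0.8090, 0.5878)
θ=36°: |BD| = 6.2188
θ=36°: circle(B,10.00) ∩ circle(D,9.00): a=4.6370, h=8.8599
θ=36°:   candidates: C₊=(6.2627,8.9697) cross=55.098; C₋=(4.5879,-8.6707) cross=-55.098
θ=36°:   branch + wants cross > 0 → take C=(6.2627,8.9697) (cross=55.098)
θ=36°: ex = (C−B)/|BC| = (0.5454,0.8382); ey = (-0.8382,0.5454)
θ=36°: P = B + 2.89·ex + 1.72·ey = (0.9434,3.9482)
θ=278°: B = A + 1.00·(cos278°, sin278°) = (0.1392, -0.9903)
θ=278°: |BD| = 6.9319
θ=278°: circle(B,10.00) ∩ circle(D,9.00): a=4.8364, h=8.7527
θ=278°:   candidates: C₊=(3.6756,8.3635) cross=60.673; C₋=(6.1764,-8.9622) cross=-60.673
θ=278°:   branch + wants cross > 0 → take C=(3.6756,8.3635) (cross=60.673)
θ=278°: ex = (C−B)/|BC| = (0.3536,0.9354); ey = (-0.9354,0.3536)
θ=278°: P = B + 2.89·ex + 1.72·ey = (-0.4476,2.3212)

θ=14°: 0.90 3.60
θ=36°: 0.94 3.95
θ=278°: -0.45 2.32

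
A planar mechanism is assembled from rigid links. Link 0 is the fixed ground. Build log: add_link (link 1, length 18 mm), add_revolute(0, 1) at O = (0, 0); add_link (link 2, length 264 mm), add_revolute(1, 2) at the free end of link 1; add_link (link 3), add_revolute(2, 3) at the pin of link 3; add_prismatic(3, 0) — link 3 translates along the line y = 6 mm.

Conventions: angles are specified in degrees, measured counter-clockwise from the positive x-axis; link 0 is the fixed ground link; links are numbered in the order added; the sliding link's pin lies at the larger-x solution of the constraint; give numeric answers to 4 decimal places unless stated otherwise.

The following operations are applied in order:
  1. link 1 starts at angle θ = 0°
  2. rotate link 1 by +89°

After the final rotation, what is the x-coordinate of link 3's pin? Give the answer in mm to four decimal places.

geometry: r = 18 mm, L = 264 mm, e = 6 mm; θ starts at 0°
rotate link 1 by +89°: θ ← 0° +89° = 89°
crank pin P = (r cos θ, r sin θ) = (0.314143, 17.997259)
h = r sin θ − e = 17.997259 − 6 = 11.997259
x = r cos θ + √(L² − h²) = 0.314143 + 263.727256 = 264.041400

264.0414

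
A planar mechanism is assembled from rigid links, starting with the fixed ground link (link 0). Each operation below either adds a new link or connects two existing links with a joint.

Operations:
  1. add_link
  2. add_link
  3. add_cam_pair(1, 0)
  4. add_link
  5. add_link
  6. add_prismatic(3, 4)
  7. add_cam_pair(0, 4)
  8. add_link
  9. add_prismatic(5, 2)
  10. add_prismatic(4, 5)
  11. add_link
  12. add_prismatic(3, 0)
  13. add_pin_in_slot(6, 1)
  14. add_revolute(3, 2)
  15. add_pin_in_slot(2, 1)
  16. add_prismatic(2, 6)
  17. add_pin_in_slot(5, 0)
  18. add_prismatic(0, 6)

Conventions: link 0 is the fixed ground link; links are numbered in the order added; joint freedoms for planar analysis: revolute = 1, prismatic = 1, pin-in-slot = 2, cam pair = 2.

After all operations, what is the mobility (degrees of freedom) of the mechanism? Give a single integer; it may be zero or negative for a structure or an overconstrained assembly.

ground; <1,0,0>
#1 <2,0,0>
#2 <3,0,0>
C:1↔0 J2 <3,0,1>
#3 <4,0,1>
#4 <5,0,1>
P:3↔4 J1 <5,1,1>
C:0↔4 J2 <5,1,2>
#5 <6,1,2>
P:5↔2 J1 <6,2,2>
P:4↔5 J1 <6,3,2>
#6 <7,3,2>
P:3↔0 J1 <7,4,2>
PS:6↔1 J2 <7,4,3>
R:3↔2 J1 <7,5,3>
PS:2↔1 J2 <7,5,4>
P:2↔6 J1 <7,6,4>
PS:5↔0 J2 <7,6,5>
P:0↔6 J1 <7,7,5>
3×6 − 2×7 − 1×5 = -1

M = -1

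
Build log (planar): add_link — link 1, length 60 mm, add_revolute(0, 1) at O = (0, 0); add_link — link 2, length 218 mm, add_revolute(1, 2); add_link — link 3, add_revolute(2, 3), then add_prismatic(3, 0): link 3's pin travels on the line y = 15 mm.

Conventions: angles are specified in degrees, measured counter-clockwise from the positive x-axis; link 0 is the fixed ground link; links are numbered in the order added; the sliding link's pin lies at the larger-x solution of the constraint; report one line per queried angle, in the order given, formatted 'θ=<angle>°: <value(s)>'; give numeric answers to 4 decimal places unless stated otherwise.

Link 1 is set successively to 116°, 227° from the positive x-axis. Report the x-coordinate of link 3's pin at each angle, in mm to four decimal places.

geometry: r = 60 mm, L = 218 mm, e = 15 mm
θ=116°: crank pin P = (r cos θ, r sin θ) = (-26.302269, 53.927643)
θ=116°: h = r sin θ − e = 53.927643 − 15 = 38.927643
θ=116°: x = r cos θ + √(L² − h²) = -26.302269 + 214.496244 = 188.193975
θ=227°: crank pin P = (r cos θ, r sin θ) = (-40.919902, -43.881222)
θ=227°: h = r sin θ − e = -43.881222 − 15 = -58.881222
θ=227°: x = r cos θ + √(L² − h²) = -40.919902 + 209.897598 = 168.977696

θ=116°: 188.1940
θ=227°: 168.9777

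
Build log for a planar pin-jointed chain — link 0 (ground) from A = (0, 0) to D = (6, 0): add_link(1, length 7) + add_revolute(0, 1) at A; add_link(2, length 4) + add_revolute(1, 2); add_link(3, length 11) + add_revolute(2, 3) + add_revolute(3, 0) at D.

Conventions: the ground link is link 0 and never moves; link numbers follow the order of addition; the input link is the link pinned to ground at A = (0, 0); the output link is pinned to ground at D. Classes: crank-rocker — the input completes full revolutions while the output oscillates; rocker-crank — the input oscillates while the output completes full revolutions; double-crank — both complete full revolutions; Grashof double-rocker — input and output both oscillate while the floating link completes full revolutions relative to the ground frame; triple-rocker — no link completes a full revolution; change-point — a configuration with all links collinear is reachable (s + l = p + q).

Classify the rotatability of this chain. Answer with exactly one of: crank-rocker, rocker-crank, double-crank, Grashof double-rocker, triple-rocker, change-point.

lengths: ground=6, input=7, coupler=4, output=11
sorted: s=4 (shortest), l=11 (longest), p+q=13
s + l = 15 vs p + q = 13
s + l > p + q → non-Grashof → no link fully rotates → triple-rocker

triple-rocker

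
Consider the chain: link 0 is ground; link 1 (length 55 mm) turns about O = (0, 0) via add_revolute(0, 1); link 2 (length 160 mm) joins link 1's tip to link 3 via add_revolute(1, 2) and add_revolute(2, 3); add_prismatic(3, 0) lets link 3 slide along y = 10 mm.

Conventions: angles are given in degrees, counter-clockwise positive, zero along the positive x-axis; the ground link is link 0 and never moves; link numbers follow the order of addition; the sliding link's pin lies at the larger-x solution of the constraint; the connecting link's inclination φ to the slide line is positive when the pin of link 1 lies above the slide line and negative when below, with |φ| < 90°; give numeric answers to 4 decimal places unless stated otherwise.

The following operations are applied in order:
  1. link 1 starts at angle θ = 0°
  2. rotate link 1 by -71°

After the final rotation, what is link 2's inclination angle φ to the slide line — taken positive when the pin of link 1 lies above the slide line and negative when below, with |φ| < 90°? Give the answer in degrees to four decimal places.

geometry: r = 55 mm, L = 160 mm, e = 10 mm; θ starts at 0°
rotate link 1 by -71°: θ ← 0° -71° = -71°
h = r sin θ − e = -52.003522 − 10 = -62.003522
sin φ = h / L = -62.003522 / 160 = -0.38752201
φ = arcsin(-0.38752201) = -22.800399°

-22.8004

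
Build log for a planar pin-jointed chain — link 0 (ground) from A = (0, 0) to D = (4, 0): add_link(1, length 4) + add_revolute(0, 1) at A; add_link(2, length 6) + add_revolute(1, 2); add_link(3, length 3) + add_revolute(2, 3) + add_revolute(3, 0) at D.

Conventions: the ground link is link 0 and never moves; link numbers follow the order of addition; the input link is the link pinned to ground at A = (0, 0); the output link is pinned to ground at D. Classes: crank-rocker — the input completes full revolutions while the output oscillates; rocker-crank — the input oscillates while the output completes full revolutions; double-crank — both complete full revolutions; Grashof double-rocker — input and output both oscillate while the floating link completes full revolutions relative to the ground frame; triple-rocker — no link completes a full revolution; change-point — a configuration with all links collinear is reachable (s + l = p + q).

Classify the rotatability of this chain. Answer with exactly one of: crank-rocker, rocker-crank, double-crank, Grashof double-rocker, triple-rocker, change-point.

lengths: ground=4, input=4, coupler=6, output=3
sorted: s=3 (shortest), l=6 (longest), p+q=8
s + l = 9 vs p + q = 8
s + l > p + q → non-Grashof → no link fully rotates → triple-rocker

triple-rocker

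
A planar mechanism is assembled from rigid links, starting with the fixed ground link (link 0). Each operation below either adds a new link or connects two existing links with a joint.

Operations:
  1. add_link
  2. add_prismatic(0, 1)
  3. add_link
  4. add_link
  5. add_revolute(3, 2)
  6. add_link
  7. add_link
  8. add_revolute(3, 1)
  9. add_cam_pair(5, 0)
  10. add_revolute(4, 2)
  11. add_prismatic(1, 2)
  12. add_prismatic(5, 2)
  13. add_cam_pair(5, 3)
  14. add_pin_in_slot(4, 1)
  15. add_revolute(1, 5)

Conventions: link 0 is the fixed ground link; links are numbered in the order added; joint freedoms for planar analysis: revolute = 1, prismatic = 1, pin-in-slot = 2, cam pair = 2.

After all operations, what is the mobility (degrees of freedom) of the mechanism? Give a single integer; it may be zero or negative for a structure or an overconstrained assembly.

L=1 J1=0 J2=0
add link → L=2 J1=0 J2=0
P@0,1 dof=1 J1 → L=2 J1=1 J2=0
add link → L=3 J1=1 J2=0
add link → L=4 J1=1 J2=0
R@3,2 dof=1 J1 → L=4 J1=2 J2=0
add link → L=5 J1=2 J2=0
add link → L=6 J1=2 J2=0
R@3,1 dof=1 J1 → L=6 J1=3 J2=0
C@5,0 dof=2 J2 → L=6 J1=3 J2=1
R@4,2 dof=1 J1 → L=6 J1=4 J2=1
P@1,2 dof=1 J1 → L=6 J1=5 J2=1
P@5,2 dof=1 J1 → L=6 J1=6 J2=1
C@5,3 dof=2 J2 → L=6 J1=6 J2=2
PS@4,1 dof=2 J2 → L=6 J1=6 J2=3
R@1,5 dof=1 J1 → L=6 J1=7 J2=3
M=3(L−1)−2J1−J2=3·5−2·7−3=-2

M = -2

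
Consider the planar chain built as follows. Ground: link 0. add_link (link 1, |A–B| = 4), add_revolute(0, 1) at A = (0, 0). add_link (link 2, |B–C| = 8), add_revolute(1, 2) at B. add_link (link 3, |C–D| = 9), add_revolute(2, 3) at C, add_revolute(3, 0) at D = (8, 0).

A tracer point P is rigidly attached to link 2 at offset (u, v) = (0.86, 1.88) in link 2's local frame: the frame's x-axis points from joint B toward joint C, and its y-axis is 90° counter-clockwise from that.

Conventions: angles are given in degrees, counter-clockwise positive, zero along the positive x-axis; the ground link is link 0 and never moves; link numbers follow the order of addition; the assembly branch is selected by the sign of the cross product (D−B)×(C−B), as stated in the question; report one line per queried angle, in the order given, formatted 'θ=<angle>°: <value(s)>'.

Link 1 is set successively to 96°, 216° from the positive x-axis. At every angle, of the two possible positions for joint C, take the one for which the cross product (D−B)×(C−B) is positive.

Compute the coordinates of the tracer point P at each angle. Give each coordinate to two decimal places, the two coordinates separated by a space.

A=(0,0), D=(8.00,0)
θ=96°: B = A + 4.00·(cos96°, sin96°) = (-0.4181, 3.9781)
θ=96°: |BD| = 9.3107
θ=96°: circle(B,8.00) ∩ circle(D,9.00): a=3.7424, h=7.0707
θ=96°:   candidates: C₊=(5.9865,8.7719) cross=65.833; C₋=(-0.0555,-4.0137) cross=-65.833
θ=96°:   branch + wants cross > 0 → take C=(5.9865,8.7719) (cross=65.833)
θ=96°: ex = (C−B)/|BC| = (0.8006,0.5992); ey = (-0.5992,0.8006)
θ=96°: P = B + 0.86·ex + 1.88·ey = (-0.8562,5.9985)
θ=216°: B = A + 4.00·(cos216°, sin216°) = (-3.2361, -2.3511)
θ=216°: |BD| = 11.4794
θ=216°: circle(B,8.00) ∩ circle(D,9.00): a=4.9993, h=6.2456
θ=216°:   candidates: C₊=(0.3780,4.7860) cross=71.696; C₋=(2.9364,-7.4404) cross=-71.696
θ=216°:   branch + wants cross > 0 → take C=(0.3780,4.7860) (cross=71.696)
θ=216°: ex = (C−B)/|BC| = (0.4518,0.8921); ey = (-0.8921,0.4518)
θ=216°: P = B + 0.86·ex + 1.88·ey = (-4.5248,-0.7346)

θ=96°: -0.86 6.00
θ=216°: -4.52 -0.73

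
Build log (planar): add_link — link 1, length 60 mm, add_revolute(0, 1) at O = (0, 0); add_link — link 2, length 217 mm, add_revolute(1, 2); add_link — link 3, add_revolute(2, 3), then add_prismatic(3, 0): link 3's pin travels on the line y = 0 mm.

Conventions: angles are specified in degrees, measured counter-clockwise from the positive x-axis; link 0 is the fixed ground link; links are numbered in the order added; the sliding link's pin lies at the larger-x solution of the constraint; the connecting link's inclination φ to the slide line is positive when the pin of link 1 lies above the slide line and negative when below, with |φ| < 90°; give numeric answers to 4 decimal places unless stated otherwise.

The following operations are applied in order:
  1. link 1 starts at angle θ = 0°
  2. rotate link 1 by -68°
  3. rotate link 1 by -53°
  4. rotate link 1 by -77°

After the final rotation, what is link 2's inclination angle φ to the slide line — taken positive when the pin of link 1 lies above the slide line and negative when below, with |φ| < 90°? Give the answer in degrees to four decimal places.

geometry: r = 60 mm, L = 217 mm, e = 0 mm; θ starts at 0°
rotate link 1 by -68°: θ ← 0° -68° = -68°
rotate link 1 by -53°: θ ← -68° -53° = -121°
rotate link 1 by -77°: θ ← -121° -77° = -198°
h = r sin θ − e = 18.541020 − 0 = 18.541020
sin φ = h / L = 18.541020 / 217 = 0.08544249
φ = arcsin(0.08544249) = 4.901470°

4.9015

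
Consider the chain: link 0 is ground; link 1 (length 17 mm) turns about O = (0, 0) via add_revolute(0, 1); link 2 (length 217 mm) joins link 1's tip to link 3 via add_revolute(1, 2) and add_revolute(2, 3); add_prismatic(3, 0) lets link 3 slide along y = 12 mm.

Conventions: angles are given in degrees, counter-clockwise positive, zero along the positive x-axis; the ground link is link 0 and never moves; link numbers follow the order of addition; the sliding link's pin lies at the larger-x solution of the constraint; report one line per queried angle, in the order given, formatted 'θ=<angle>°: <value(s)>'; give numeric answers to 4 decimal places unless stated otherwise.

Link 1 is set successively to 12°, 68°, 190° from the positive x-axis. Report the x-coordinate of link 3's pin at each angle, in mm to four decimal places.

geometry: r = 17 mm, L = 217 mm, e = 12 mm
θ=12°: crank pin P = (r cos θ, r sin θ) = (16.628509, 3.534499)
θ=12°: h = r sin θ − e = 3.534499 − 12 = -8.465501
θ=12°: x = r cos θ + √(L² − h²) = 16.628509 + 216.834811 = 233.463320
θ=68°: crank pin P = (r cos θ, r sin θ) = (6.368312, 15.762126)
θ=68°: h = r sin θ − e = 15.762126 − 12 = 3.762126
θ=68°: x = r cos θ + √(L² − h²) = 6.368312 + 216.967386 = 223.335698
θ=190°: crank pin P = (r cos θ, r sin θ) = (-16.741732, -2.952019)
θ=190°: h = r sin θ − e = -2.952019 − 12 = -14.952019
θ=190°: x = r cos θ + √(L² − h²) = -16.741732 + 216.484265 = 199.742534

θ=12°: 233.4633
θ=68°: 223.3357
θ=190°: 199.7425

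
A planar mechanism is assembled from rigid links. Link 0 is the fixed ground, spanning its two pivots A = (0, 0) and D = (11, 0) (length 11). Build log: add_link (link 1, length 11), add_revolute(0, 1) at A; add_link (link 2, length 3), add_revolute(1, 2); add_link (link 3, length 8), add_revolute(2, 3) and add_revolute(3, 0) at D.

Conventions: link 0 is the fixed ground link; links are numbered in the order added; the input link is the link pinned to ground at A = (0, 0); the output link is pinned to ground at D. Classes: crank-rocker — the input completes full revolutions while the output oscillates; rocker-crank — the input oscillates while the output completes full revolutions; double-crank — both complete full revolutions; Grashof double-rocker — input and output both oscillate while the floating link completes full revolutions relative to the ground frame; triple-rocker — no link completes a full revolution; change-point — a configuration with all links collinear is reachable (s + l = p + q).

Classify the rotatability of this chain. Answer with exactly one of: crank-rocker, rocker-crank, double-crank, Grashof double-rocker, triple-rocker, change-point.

lengths: ground=11, input=11, coupler=3, output=8
sorted: s=3 (shortest), l=11 (longest), p+q=19
s + l = 14 vs p + q = 19
s + l < p + q (Grashof) with shortest = coupler link → Grashof double-rocker

Grashof double-rocker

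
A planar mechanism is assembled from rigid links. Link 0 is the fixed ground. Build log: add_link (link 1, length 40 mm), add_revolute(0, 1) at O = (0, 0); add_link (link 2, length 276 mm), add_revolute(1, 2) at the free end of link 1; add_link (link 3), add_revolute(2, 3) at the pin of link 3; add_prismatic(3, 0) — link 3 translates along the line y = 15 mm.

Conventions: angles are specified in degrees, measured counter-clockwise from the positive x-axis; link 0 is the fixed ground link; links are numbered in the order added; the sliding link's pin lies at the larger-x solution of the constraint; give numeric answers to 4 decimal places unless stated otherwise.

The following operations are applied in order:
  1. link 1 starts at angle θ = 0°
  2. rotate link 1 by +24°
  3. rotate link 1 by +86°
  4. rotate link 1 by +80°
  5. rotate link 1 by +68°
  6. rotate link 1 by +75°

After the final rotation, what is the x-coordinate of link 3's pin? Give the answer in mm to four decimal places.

geometry: r = 40 mm, L = 276 mm, e = 15 mm; θ starts at 0°
rotate link 1 by +24°: θ ← 0° +24° = 24°
rotate link 1 by +86°: θ ← 24° +86° = 110°
rotate link 1 by +80°: θ ← 110° +80° = 190°
rotate link 1 by +68°: θ ← 190° +68° = 258°
rotate link 1 by +75°: θ ← 258° +75° = 333°
crank pin P = (r cos θ, r sin θ) = (35.640261, -18.159620)
h = r sin θ − e = -18.159620 − 15 = -33.159620
x = r cos θ + √(L² − h²) = 35.640261 + 274.000802 = 309.641063

309.6411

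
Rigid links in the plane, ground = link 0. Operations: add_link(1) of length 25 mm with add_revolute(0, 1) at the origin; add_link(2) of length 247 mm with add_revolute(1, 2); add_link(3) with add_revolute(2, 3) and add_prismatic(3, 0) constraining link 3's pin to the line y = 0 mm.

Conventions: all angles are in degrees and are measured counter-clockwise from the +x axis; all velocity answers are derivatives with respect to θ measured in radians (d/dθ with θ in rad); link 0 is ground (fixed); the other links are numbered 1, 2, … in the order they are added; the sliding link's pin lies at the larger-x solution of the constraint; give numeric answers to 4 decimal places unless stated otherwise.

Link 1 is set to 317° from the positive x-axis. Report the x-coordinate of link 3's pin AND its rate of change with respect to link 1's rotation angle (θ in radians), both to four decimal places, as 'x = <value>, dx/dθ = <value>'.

geometry: r = 25 mm, L = 247 mm, e = 0 mm
crank pin P = (r cos θ, r sin θ) = (18.283843, -17.049959)
h = r sin θ − e = -17.049959 − 0 = -17.049959
x = r cos θ + √(L² − h²) = 18.283843 + 246.410834 = 264.694676
dx/dθ = −r sin θ − h·r cos θ/√(L² − h²) (θ in radians; h = -17.049959) = 18.315077

x = 264.6947, dx/dθ = 18.3151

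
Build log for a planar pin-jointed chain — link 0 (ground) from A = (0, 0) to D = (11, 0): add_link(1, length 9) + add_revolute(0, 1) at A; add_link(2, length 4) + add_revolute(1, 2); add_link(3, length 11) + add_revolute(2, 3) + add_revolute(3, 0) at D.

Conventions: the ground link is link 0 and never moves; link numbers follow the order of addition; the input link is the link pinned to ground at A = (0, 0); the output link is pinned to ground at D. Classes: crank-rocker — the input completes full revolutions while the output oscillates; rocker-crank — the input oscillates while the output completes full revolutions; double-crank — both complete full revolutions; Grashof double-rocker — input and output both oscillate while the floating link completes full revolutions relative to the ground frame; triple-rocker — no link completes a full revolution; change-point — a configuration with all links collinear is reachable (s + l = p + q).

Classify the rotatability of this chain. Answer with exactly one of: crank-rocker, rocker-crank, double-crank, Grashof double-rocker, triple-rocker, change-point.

lengths: ground=11, input=9, coupler=4, output=11
sorted: s=4 (shortest), l=11 (longest), p+q=20
s + l = 15 vs p + q = 20
s + l < p + q (Grashof) with shortest = coupler link → Grashof double-rocker

Grashof double-rocker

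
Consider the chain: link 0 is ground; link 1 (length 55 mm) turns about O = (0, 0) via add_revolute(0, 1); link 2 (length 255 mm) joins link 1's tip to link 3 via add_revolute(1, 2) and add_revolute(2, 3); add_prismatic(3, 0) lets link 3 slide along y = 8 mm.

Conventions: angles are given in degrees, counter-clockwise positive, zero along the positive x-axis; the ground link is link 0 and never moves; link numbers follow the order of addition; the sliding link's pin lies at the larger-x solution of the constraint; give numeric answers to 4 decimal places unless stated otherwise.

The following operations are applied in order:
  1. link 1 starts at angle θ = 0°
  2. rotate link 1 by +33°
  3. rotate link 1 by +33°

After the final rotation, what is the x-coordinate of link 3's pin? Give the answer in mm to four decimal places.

geometry: r = 55 mm, L = 255 mm, e = 8 mm; θ starts at 0°
rotate link 1 by +33°: θ ← 0° +33° = 33°
rotate link 1 by +33°: θ ← 33° +33° = 66°
crank pin P = (r cos θ, r sin θ) = (22.370515, 50.245000)
h = r sin θ − e = 50.245000 − 8 = 42.245000
x = r cos θ + √(L² − h²) = 22.370515 + 251.476361 = 273.846876

273.8469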